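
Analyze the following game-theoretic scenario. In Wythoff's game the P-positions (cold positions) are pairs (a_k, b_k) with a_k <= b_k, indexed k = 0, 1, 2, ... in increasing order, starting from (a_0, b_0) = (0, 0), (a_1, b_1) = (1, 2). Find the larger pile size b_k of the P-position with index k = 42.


By Wythoff's theorem, a_k = floor(k * phi) and b_k = floor(k * phi^2) = a_k + k, where phi = (1 + sqrt(5))/2 is the golden ratio.
phi = (1 + sqrt(5))/2 = 1.618034
phi^2 = phi + 1 = 2.618034
k = 42
k * phi^2 = 42 * 2.618034 = 109.957428
b_42 = floor(k * phi^2) = 109 (check: a_42 + k = 67 + 42 = 109)

109


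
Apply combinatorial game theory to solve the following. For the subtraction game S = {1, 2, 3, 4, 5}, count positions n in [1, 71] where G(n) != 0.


Subtraction set S = {1, 2, 3, 4, 5}, so G(n) = n mod 6.
G(n) = 0 when n is a multiple of 6.
Multiples of 6 in [1, 71]: 11
N-positions (nonzero Grundy) = 71 - 11 = 60

60


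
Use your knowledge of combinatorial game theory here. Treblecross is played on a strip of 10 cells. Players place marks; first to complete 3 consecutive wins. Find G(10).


Treblecross: place X on empty cells; 3-in-a-row wins.
Playing within two cells of an existing X lets the opponent win at once, so sensible play treats the cells i-2..i+2 around each X as dead. The player left with no safe cell loses, so this is a normal-play take-away game on strips of safe cells.
Placing X at cell i (0-indexed) of a strip of k safe cells leaves independent strips of sizes max(0, i-2) and max(0, k-i-3). Hence G(k) = mex{ G(max(0,i-2)) XOR G(max(0,k-i-3)) : 0 <= i < k }, with G(0) = 0.
G(1): splits (0,0):0^0=0 -> mex({0}) = 1
G(2): splits (0,0):0^0=0 -> mex({0}) = 1
G(3): splits (0,0):0^0=0 -> mex({0}) = 1
G(4): splits (0,1):0^1=1 (0,0):0^0=0 -> mex({0, 1}) = 2
G(5): splits (0,2):0^1=1 (0,1):0^1=1 (0,0):0^0=0 -> mex({0, 1}) = 2
G(6) = mex({1}) = 0
G(7) = mex({0, 1, 2}) = 3
G(8) = mex({0, 1, 2}) = 3
G(9) = mex({0, 2}) = 1
G(10) = mex({0, 2, 3}) = 1
Therefore G(10) = 1.

1


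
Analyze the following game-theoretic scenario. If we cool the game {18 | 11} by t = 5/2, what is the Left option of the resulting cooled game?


Original game: {18 | 11} (a switch {a | b} with a > b).
Cooling by t (for t below the temperature (a - b)/2 = 7/2) taxes each move by t: {a | b} cooled by t is {a - t | b + t}.
Cooling amount: t = 5/2
Cooled Left option: 18 - 5/2 = 31/2
Cooled Right option: 11 + 5/2 = 27/2
Cooled game: {31/2 | 27/2}
Left option = 31/2

31/2


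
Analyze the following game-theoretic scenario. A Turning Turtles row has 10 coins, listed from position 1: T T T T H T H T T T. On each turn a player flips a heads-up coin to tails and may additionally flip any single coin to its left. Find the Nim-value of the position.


Coins: T T T T H T H T T T
Key fact: a single head at position k behaves exactly like a Nim heap of size k (turning it to T and optionally flipping a coin at j < k corresponds to moving the heap from k to j, or to 0), and heads combine as a disjunctive sum (two heads at the same place would cancel, matching j XOR j = 0). So the Nim-value is the XOR of the 1-indexed positions of the heads.
Face-up positions (1-indexed): [5, 7]
XOR 0 with 5: 0 XOR 5 = 5
XOR 5 with 7: 5 XOR 7 = 2
Nim-value = 2

2


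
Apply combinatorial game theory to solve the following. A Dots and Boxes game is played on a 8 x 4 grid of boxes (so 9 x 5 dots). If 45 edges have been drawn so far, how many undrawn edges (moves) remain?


Grid: 8 x 4 boxes, i.e. 9 rows and 5 columns of dots.
Horizontal edges: (rows + 1) * cols = 9 * 4 = 36
Vertical edges: rows * (cols + 1) = 8 * 5 = 40
Total edges: 36 + 40 = 76
Edges drawn: 45
Remaining: 76 - 45 = 31

31


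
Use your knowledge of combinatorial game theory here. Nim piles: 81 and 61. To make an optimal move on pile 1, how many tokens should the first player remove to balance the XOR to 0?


Piles: 81 and 61
Current XOR: 81 XOR 61 = 108 (non-zero, so this is an N-position).
To make the XOR zero, we need to find a move that balances the piles.
For pile 1 (size 81): target = 81 XOR 108 = 61
We reduce pile 1 from 81 to 61.
Tokens removed: 81 - 61 = 20
Verification: 61 XOR 61 = 0

20


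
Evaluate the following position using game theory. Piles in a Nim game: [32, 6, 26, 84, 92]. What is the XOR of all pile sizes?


We need the XOR (exclusive or) of all pile sizes.
After XOR-ing pile 1 (size 32): 0 XOR 32 = 32
After XOR-ing pile 2 (size 6): 32 XOR 6 = 38
After XOR-ing pile 3 (size 26): 38 XOR 26 = 60
After XOR-ing pile 4 (size 84): 60 XOR 84 = 104
After XOR-ing pile 5 (size 92): 104 XOR 92 = 52
The Nim-value of this position is 52.

52


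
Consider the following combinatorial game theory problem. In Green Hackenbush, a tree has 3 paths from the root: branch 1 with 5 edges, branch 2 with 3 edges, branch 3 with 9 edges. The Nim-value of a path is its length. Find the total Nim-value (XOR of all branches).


The tree has 3 branches from the ground vertex.
In Green Hackenbush, the Nim-value of a simple path of length k is k.
Branch 1: length 5, Nim-value = 5
Branch 2: length 3, Nim-value = 3
Branch 3: length 9, Nim-value = 9
Total Nim-value = XOR of all branch values:
0 XOR 5 = 5
5 XOR 3 = 6
6 XOR 9 = 15
Nim-value of the tree = 15

15


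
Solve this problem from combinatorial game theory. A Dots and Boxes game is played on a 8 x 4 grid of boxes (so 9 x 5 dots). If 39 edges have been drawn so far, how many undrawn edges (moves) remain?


Grid: 8 x 4 boxes, i.e. 9 rows and 5 columns of dots.
Horizontal edges: (rows + 1) * cols = 9 * 4 = 36
Vertical edges: rows * (cols + 1) = 8 * 5 = 40
Total edges: 36 + 40 = 76
Edges drawn: 39
Remaining: 76 - 39 = 37

37


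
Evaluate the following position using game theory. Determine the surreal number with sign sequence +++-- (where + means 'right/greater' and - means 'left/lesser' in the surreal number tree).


Sign expansion: +++--
Rule: track bounds (lo, hi), initially (-inf, +inf). On '+', the current value becomes lo and we move to the simplest number in (value, hi): value + 1 if hi = +inf, otherwise the midpoint (value + hi)/2. On '-', the current value becomes hi and we move to value - 1 if lo = -inf, otherwise the midpoint (lo + value)/2.
Start at 0.
Step 1: sign = +, move right. Bounds: (0, +inf). Value = 1
Step 2: sign = +, move right. Bounds: (1, +inf). Value = 2
Step 3: sign = +, move right. Bounds: (2, +inf). Value = 3
Step 4: sign = -, move left. Bounds: (2, 3). Value = 5/2
Step 5: sign = -, move left. Bounds: (2, 5/2). Value = 9/4
The surreal number with sign expansion +++-- is 9/4.

9/4


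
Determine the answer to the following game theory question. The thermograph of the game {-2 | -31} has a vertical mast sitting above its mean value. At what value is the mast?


Game = {-2 | -31}, a switch {a | b} with numbers a > b.
Its thermograph has left wall a - t and right wall b + t, which meet at t = (a - b)/2, where both equal (a + b)/2. So the mast (mean value) is at (a + b)/2.
Mean = (-2 + (-31))/2 = -33/2 = -33/2

-33/2


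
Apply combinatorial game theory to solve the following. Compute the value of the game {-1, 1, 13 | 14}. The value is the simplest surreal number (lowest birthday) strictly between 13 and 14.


Left options: {-1, 1, 13}, max = 13
Right options: {14}, min = 14
All options are numbers and max(Left) < min(Right), so by the simplicity theorem the value is the simplest (earliest-born) number strictly between 13 and 14.
No integer lies strictly between 13 and 14, so the value is the dyadic rational m/2^k in the interval with the smallest k (then m odd); search k = 1, 2, ...:
Denominator 2: 27/2 lies strictly between 13 and 14 -- found.
The simplest number in the interval is 27/2.
Game value = 27/2

27/2


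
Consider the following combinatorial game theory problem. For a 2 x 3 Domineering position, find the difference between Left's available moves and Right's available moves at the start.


Board is 2 x 3 (rows x cols).
Left (vertical) placements: (rows-1) * cols = 1 * 3 = 3
Right (horizontal) placements: rows * (cols-1) = 2 * 2 = 4
Advantage = Left - Right = 3 - 4 = -1

-1


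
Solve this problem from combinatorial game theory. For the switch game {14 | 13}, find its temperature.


The game is {14 | 13}, a switch {a | b} with numbers a > b.
Cooling {a | b} by t gives {a - t | b + t}, which stops being hot when a - t = b + t, i.e. at t = (a - b)/2. So the temperature of a switch is (a - b)/2.
Temperature = (Left option - Right option) / 2
= (14 - (13)) / 2
= 1 / 2
= 1/2

1/2


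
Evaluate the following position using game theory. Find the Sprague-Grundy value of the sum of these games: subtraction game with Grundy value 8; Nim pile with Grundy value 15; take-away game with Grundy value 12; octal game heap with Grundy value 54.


By the Sprague-Grundy theorem, the Grundy value of a sum of games is the XOR of individual Grundy values.
subtraction game: Grundy value = 8. Running XOR: 0 XOR 8 = 8
Nim pile: Grundy value = 15. Running XOR: 8 XOR 15 = 7
take-away game: Grundy value = 12. Running XOR: 7 XOR 12 = 11
octal game heap: Grundy value = 54. Running XOR: 11 XOR 54 = 61
The combined Grundy value is 61.

61


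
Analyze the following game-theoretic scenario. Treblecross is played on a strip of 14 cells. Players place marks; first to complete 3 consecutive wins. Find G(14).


Treblecross: place X on empty cells; 3-in-a-row wins.
Playing within two cells of an existing X lets the opponent win at once, so sensible play treats the cells i-2..i+2 around each X as dead. The player left with no safe cell loses, so this is a normal-play take-away game on strips of safe cells.
Placing X at cell i (0-indexed) of a strip of k safe cells leaves independent strips of sizes max(0, i-2) and max(0, k-i-3). Hence G(k) = mex{ G(max(0,i-2)) XOR G(max(0,k-i-3)) : 0 <= i < k }, with G(0) = 0.
G(1): splits (0,0):0^0=0 -> mex({0}) = 1
G(2): splits (0,0):0^0=0 -> mex({0}) = 1
G(3): splits (0,0):0^0=0 -> mex({0}) = 1
G(4): splits (0,1):0^1=1 (0,0):0^0=0 -> mex({0, 1}) = 2
G(5): splits (0,2):0^1=1 (0,1):0^1=1 (0,0):0^0=0 -> mex({0, 1}) = 2
G(6) = mex({1}) = 0
G(7) = mex({0, 1, 2}) = 3
G(8) = mex({0, 1, 2}) = 3
G(9) = mex({0, 2}) = 1
G(10) = mex({0, 2, 3}) = 1
G(11) = mex({0, 3}) = 1
G(12) = mex({1, 3}) = 0
G(13) = mex({0, 1, 2, 3}) = 4
G(14) = mex({0, 1, 2}) = 3
Therefore G(14) = 3.

3


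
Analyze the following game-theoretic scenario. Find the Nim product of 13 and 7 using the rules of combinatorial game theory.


Nim multiplication is bilinear over XOR: (u XOR v) * w = (u*w) XOR (v*w).
So we split each operand into its bit components and XOR the pairwise Nim products.
13 = 1 + 4 + 8 (as XOR of powers of 2).
7 = 1 + 2 + 4 (as XOR of powers of 2).
Using the standard Nim-product table on single bits:
  2*2 = 3,   2*4 = 8,   2*8 = 12,
  4*4 = 6,   4*8 = 11,  8*8 = 13,
and  1*x = x (identity), k*l = l*k (commutative).
Pairwise Nim products:
  1 * 1 = 1
  1 * 2 = 2
  1 * 4 = 4
  4 * 1 = 4
  4 * 2 = 8
  4 * 4 = 6
  8 * 1 = 8
  8 * 2 = 12
  8 * 4 = 11
XOR them: 1 XOR 2 XOR 4 XOR 4 XOR 8 XOR 6 XOR 8 XOR 12 XOR 11 = 2.
Result: 13 * 7 = 2 (in Nim).

2


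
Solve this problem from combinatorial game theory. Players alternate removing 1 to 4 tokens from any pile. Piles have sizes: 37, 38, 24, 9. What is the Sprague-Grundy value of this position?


Subtraction set: {1, 2, 3, 4}
For this subtraction set, G(n) = n mod 5 (period = max + 1 = 5).
Pile 1 (size 37): G(37) = 37 mod 5 = 2
Pile 2 (size 38): G(38) = 38 mod 5 = 3
Pile 3 (size 24): G(24) = 24 mod 5 = 4
Pile 4 (size 9): G(9) = 9 mod 5 = 4
Total Grundy value = XOR of all: 2 XOR 3 XOR 4 XOR 4 = 1

1


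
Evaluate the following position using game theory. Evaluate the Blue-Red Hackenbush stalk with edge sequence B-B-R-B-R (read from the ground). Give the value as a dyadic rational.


Edges (from ground): B-B-R-B-R
By Berlekamp's sign-expansion rule, a Blue-Red Hackenbush stalk has the value of the surreal number whose sign sequence is the edge sequence with B -> + and R -> -.
Sign sequence: ++-+-
Trace the sign expansion in the surreal number tree, starting from 0:
Edge 1: B (sign +) -> bounds (0, +inf), value = 1
Edge 2: B (sign +) -> bounds (1, +inf), value = 2
Edge 3: R (sign -) -> bounds (1, 2), value = 3/2
Edge 4: B (sign +) -> bounds (3/2, 2), value = 7/4
Edge 5: R (sign -) -> bounds (3/2, 7/4), value = 13/8
Game value = 13/8

13/8


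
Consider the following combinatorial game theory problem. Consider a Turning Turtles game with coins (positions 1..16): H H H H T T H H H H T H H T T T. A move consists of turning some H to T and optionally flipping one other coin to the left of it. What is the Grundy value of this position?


Coins: H H H H T T H H H H T H H T T T
Key fact: a single head at position k behaves exactly like a Nim heap of size k (turning it to T and optionally flipping a coin at j < k corresponds to moving the heap from k to j, or to 0), and heads combine as a disjunctive sum (two heads at the same place would cancel, matching j XOR j = 0). So the Nim-value is the XOR of the 1-indexed positions of the heads.
Face-up positions (1-indexed): [1, 2, 3, 4, 7, 8, 9, 10, 12, 13]
XOR 0 with 1: 0 XOR 1 = 1
XOR 1 with 2: 1 XOR 2 = 3
XOR 3 with 3: 3 XOR 3 = 0
XOR 0 with 4: 0 XOR 4 = 4
XOR 4 with 7: 4 XOR 7 = 3
XOR 3 with 8: 3 XOR 8 = 11
XOR 11 with 9: 11 XOR 9 = 2
XOR 2 with 10: 2 XOR 10 = 8
XOR 8 with 12: 8 XOR 12 = 4
XOR 4 with 13: 4 XOR 13 = 9
Nim-value = 9

9


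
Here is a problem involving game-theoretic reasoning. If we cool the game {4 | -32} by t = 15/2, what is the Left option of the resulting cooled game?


Original game: {4 | -32} (a switch {a | b} with a > b).
Cooling by t (for t below the temperature (a - b)/2 = 18) taxes each move by t: {a | b} cooled by t is {a - t | b + t}.
Cooling amount: t = 15/2
Cooled Left option: 4 - 15/2 = -7/2
Cooled Right option: -32 + 15/2 = -49/2
Cooled game: {-7/2 | -49/2}
Left option = -7/2

-7/2


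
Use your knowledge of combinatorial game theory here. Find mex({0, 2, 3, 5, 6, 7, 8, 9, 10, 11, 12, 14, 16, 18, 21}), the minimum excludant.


Set = {0, 2, 3, 5, 6, 7, 8, 9, 10, 11, 12, 14, 16, 18, 21}
0 is in the set.
1 is NOT in the set. This is the mex.
mex = 1

1


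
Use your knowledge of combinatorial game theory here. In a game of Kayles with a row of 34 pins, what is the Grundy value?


Kayles: a move removes 1 or 2 adjacent pins from a contiguous row.
Removing pins from a row of k leaves two independent rows (a, b) with a + b = k - 1 (one pin) or a + b = k - 2 (two pins); an end removal gives a = 0.
By Sprague-Grundy, G(k) = mex{ G(a) XOR G(b) } over all these splits. G(0) = 0.
G(1): splits (0,0):0^0=0 -> mex({0}) = 1
G(2): splits (0,1):0^1=1 (0,0):0^0=0 -> mex({0, 1}) = 2
G(3): splits (0,2):0^2=2 (1,1):1^1=0 (0,1):0^1=1 -> mex({0, 1, 2}) = 3
G(4): splits (0,3):0^3=3 (1,2):1^2=3 (0,2):0^2=2 (1,1):1^1=0 -> mex({0, 2, 3}) = 1
G(5): splits (0,4):0^1=1 (1,3):1^3=2 (2,2):2^2=0 (0,3):0^3=3 (1,2):1^2=3 -> mex({0, 1, 2, 3}) = 4
G(6) = mex({0, 1, 2, 4}) = 3
G(7) = mex({0, 1, 3, 4, 5}) = 2
G(8) = mex({0, 2, 3, 5, 6}) = 1
G(9) = mex({0, 1, 2, 3, 6, 7}) = 4
G(10) = mex({0, 1, 3, 4, 5, 7}) = 2
G(11) = mex({0, 1, 2, 3, 4, 5}) = 6
G(12) = mex({0, 1, 2, 3, 5, 6, 7}) = 4
G(13) = mex({0, 2, 3, 4, 6, 7}) = 1
G(14) = mex({0, 1, 4, 5, 6, 7}) = 2
G(15) = mex({0, 1, 2, 3, 4, 5, 6}) = 7
G(16) = mex({0, 2, 3, 5, 6, 7}) = 1
G(17) = mex({0, 1, 2, 3, 5, 6, 7}) = 4
G(18) = mex({0, 1, 2, 4, 5, 6}) = 3
G(19) = mex({0, 1, 3, 4, 5, 7}) = 2
G(20) = mex({0, 2, 3, 4, 5, 6, 7}) = 1
G(21) = mex({0, 1, 2, 3, 5, 6, 7}) = 4
G(22) = mex({0, 1, 2, 3, 4, 5, 7}) = 6
G(23) = mex({0, 1, 2, 3, 4, 5, 6}) = 7
G(24) = mex({0, 1, 2, 3, 5, 6, 7}) = 4
G(25) = mex({0, 2, 3, 4, 6, 7}) = 1
G(26) = mex({0, 1, 3, 4, 5, 6, 7}) = 2
G(27) = mex({0, 1, 2, 3, 4, 5, 6, 7}) = 8
G(28) = mex({0, 1, 2, 3, 4, 6, 7, 8}) = 5
G(29) = mex({0, 1, 2, 3, 5, 6, 7, 8, 9}) = 4
G(30) = mex({0, 1, 2, 3, 4, 5, 6, 9, 10}) = 7
G(31) = mex({0, 1, 3, 4, 5, 7, 10, 11}) = 2
G(32) = mex({0, 2, 3, 4, 5, 6, 7, 9, 11}) = 1
G(33) = mex({0, 1, 2, 3, 4, 5, 6, 7, 9, 12}) = 8
G(34) = mex({0, 1, 2, 3, 4, 5, 7, 8, 11, 12}) = 6
Therefore G(34) = 6.

6


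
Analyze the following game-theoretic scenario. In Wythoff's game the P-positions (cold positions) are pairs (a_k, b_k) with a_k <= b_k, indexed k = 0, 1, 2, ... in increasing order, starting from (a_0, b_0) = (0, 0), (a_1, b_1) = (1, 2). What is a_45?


By Wythoff's theorem, a_k = floor(k * phi) and b_k = floor(k * phi^2) = a_k + k, where phi = (1 + sqrt(5))/2 is the golden ratio.
phi = (1 + sqrt(5))/2 = 1.618034
k = 45
k * phi = 45 * 1.618034 = 72.811529
a_45 = floor(k * phi) = 72

72


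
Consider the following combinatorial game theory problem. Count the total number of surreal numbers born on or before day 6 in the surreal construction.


Day 0: {|} = 0 is born. Count = 1.
Day n: the number of surreal numbers born by day n is 2^(n+1) - 1.
By day 0: 2^1 - 1 = 1
By day 1: 2^2 - 1 = 3
By day 2: 2^3 - 1 = 7
By day 3: 2^4 - 1 = 15
By day 4: 2^5 - 1 = 31
By day 5: 2^6 - 1 = 63
By day 6: 2^7 - 1 = 127
By day 6: 127 surreal numbers.

127


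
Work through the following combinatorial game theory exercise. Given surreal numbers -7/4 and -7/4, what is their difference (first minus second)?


x = -7/4, y = -7/4
Converting to common denominator: 4
x = -7/4, y = -7/4
x - y = -7/4 - -7/4 = 0

0


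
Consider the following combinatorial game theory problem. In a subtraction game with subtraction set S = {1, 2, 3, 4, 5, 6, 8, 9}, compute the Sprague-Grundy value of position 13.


The subtraction set is S = {1, 2, 3, 4, 5, 6, 8, 9}.
G(k) = mex{ G(k - s) : s in S, s <= k }. We compute iteratively: G(0) = 0.
G(1) = mex({0}) = 1
G(2) = mex({0, 1}) = 2
G(3) = mex({0, 1, 2}) = 3
G(4) = mex({0, 1, 2, 3}) = 4
G(5) = mex({0, 1, 2, 3, 4}) = 5
G(6) = mex({0, 1, 2, 3, 4, 5}) = 6
G(7) = mex({1, 2, 3, 4, 5, 6}) = 0
G(8) = mex({0, 2, 3, 4, 5, 6}) = 1
G(9) = mex({0, 1, 3, 4, 5, 6}) = 2
G(10) = mex({0, 1, 2, 4, 5, 6}) = 3
G(11) = mex({0, 1, 2, 3, 5, 6}) = 4
G(12) = mex({0, 1, 2, 3, 4, 6}) = 5
G(13) = mex({0, 1, 2, 3, 4, 5}) = 6
Therefore G(13) = 6.

6


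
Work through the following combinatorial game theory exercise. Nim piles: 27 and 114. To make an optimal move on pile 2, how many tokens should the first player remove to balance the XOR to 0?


Piles: 27 and 114
Current XOR: 27 XOR 114 = 105 (non-zero, so this is an N-position).
To make the XOR zero, we need to find a move that balances the piles.
For pile 2 (size 114): target = 114 XOR 105 = 27
We reduce pile 2 from 114 to 27.
Tokens removed: 114 - 27 = 87
Verification: 27 XOR 27 = 0

87


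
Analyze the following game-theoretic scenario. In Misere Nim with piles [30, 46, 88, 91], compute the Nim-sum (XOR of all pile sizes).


We need the XOR (exclusive or) of all pile sizes.
After XOR-ing pile 1 (size 30): 0 XOR 30 = 30
After XOR-ing pile 2 (size 46): 30 XOR 46 = 48
After XOR-ing pile 3 (size 88): 48 XOR 88 = 104
After XOR-ing pile 4 (size 91): 104 XOR 91 = 51
The Nim-value of this position is 51.

51


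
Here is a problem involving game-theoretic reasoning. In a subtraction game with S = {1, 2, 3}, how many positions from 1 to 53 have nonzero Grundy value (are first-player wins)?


Subtraction set S = {1, 2, 3}, so G(n) = n mod 4.
G(n) = 0 when n is a multiple of 4.
Multiples of 4 in [1, 53]: 13
N-positions (nonzero Grundy) = 53 - 13 = 40

40


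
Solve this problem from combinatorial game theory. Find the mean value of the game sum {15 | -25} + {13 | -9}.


G1 = {15 | -25}, G2 = {13 | -9}
Each is a switch {a | b} with numbers a > b; its mean value is (a + b)/2, and mean value is additive over game sums: m(G1 + G2) = m(G1) + m(G2).
Mean of G1 = (15 + (-25))/2 = -10/2 = -5
Mean of G2 = (13 + (-9))/2 = 4/2 = 2
Mean of G1 + G2 = -5 + 2 = -3

-3


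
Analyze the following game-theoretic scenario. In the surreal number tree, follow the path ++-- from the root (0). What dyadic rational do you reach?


Sign expansion: ++--
Rule: track bounds (lo, hi), initially (-inf, +inf). On '+', the current value becomes lo and we move to the simplest number in (value, hi): value + 1 if hi = +inf, otherwise the midpoint (value + hi)/2. On '-', the current value becomes hi and we move to value - 1 if lo = -inf, otherwise the midpoint (lo + value)/2.
Start at 0.
Step 1: sign = +, move right. Bounds: (0, +inf). Value = 1
Step 2: sign = +, move right. Bounds: (1, +inf). Value = 2
Step 3: sign = -, move left. Bounds: (1, 2). Value = 3/2
Step 4: sign = -, move left. Bounds: (1, 3/2). Value = 5/4
The surreal number with sign expansion ++-- is 5/4.

5/4


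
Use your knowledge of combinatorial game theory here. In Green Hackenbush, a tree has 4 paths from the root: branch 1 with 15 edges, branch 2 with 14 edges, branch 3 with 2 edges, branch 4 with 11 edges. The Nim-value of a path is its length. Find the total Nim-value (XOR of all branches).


The tree has 4 branches from the ground vertex.
In Green Hackenbush, the Nim-value of a simple path of length k is k.
Branch 1: length 15, Nim-value = 15
Branch 2: length 14, Nim-value = 14
Branch 3: length 2, Nim-value = 2
Branch 4: length 11, Nim-value = 11
Total Nim-value = XOR of all branch values:
0 XOR 15 = 15
15 XOR 14 = 1
1 XOR 2 = 3
3 XOR 11 = 8
Nim-value of the tree = 8

8


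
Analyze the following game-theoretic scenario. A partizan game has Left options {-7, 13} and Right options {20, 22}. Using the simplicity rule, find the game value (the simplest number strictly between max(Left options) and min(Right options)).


Left options: {-7, 13}, max = 13
Right options: {20, 22}, min = 20
All options are numbers and max(Left) < min(Right), so by the simplicity theorem the value is the simplest (earliest-born) number strictly between 13 and 20.
Integers 14 through 19 all lie strictly between 13 and 20.
Among integers, the simplest (lowest birthday = smallest |n|; 0 is born on day 0, +-n on day n) is 14.
No non-integer in the interval can be simpler: if x is a non-integer in the interval, then floor(x) or ceil(x) also lies in the interval (the interval contains an integer), and both are proper prefixes of x's sign expansion, i.e. born earlier. So the game value is 14.
Game value = 14

14


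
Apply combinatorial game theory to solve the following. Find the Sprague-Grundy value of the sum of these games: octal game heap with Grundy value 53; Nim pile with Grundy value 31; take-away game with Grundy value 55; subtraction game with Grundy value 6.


By the Sprague-Grundy theorem, the Grundy value of a sum of games is the XOR of individual Grundy values.
octal game heap: Grundy value = 53. Running XOR: 0 XOR 53 = 53
Nim pile: Grundy value = 31. Running XOR: 53 XOR 31 = 42
take-away game: Grundy value = 55. Running XOR: 42 XOR 55 = 29
subtraction game: Grundy value = 6. Running XOR: 29 XOR 6 = 27
The combined Grundy value is 27.

27


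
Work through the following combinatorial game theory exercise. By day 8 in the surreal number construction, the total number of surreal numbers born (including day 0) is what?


Day 0: {|} = 0 is born. Count = 1.
Day n: the number of surreal numbers born by day n is 2^(n+1) - 1.
By day 0: 2^1 - 1 = 1
By day 1: 2^2 - 1 = 3
By day 2: 2^3 - 1 = 7
By day 3: 2^4 - 1 = 15
By day 4: 2^5 - 1 = 31
By day 5: 2^6 - 1 = 63
By day 6: 2^7 - 1 = 127
By day 7: 2^8 - 1 = 255
By day 8: 2^9 - 1 = 511
By day 8: 511 surreal numbers.

511


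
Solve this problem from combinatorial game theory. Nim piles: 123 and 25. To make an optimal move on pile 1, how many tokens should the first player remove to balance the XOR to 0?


Piles: 123 and 25
Current XOR: 123 XOR 25 = 98 (non-zero, so this is an N-position).
To make the XOR zero, we need to find a move that balances the piles.
For pile 1 (size 123): target = 123 XOR 98 = 25
We reduce pile 1 from 123 to 25.
Tokens removed: 123 - 25 = 98
Verification: 25 XOR 25 = 0

98


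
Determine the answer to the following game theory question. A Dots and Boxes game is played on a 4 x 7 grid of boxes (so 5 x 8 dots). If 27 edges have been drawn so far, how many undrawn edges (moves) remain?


Grid: 4 x 7 boxes, i.e. 5 rows and 8 columns of dots.
Horizontal edges: (rows + 1) * cols = 5 * 7 = 35
Vertical edges: rows * (cols + 1) = 4 * 8 = 32
Total edges: 35 + 32 = 67
Edges drawn: 27
Remaining: 67 - 27 = 40

40


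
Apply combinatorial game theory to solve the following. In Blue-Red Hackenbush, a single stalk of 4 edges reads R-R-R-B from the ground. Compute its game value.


Edges (from ground): R-R-R-B
By Berlekamp's sign-expansion rule, a Blue-Red Hackenbush stalk has the value of the surreal number whose sign sequence is the edge sequence with B -> + and R -> -.
Sign sequence: ---+
Trace the sign expansion in the surreal number tree, starting from 0:
Edge 1: R (sign -) -> bounds (-inf, 0), value = -1
Edge 2: R (sign -) -> bounds (-inf, -1), value = -2
Edge 3: R (sign -) -> bounds (-inf, -2), value = -3
Edge 4: B (sign +) -> bounds (-3, -2), value = -5/2
Game value = -5/2

-5/2


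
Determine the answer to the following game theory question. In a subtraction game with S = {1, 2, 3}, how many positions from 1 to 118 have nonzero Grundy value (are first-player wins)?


Subtraction set S = {1, 2, 3}, so G(n) = n mod 4.
G(n) = 0 when n is a multiple of 4.
Multiples of 4 in [1, 118]: 29
N-positions (nonzero Grundy) = 118 - 29 = 89

89


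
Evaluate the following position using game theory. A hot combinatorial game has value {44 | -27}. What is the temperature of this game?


The game is {44 | -27}, a switch {a | b} with numbers a > b.
Cooling {a | b} by t gives {a - t | b + t}, which stops being hot when a - t = b + t, i.e. at t = (a - b)/2. So the temperature of a switch is (a - b)/2.
Temperature = (Left option - Right option) / 2
= (44 - (-27)) / 2
= 71 / 2
= 71/2

71/2


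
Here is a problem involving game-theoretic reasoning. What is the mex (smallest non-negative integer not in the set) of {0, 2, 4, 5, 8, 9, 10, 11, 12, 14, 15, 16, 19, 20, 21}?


Set = {0, 2, 4, 5, 8, 9, 10, 11, 12, 14, 15, 16, 19, 20, 21}
0 is in the set.
1 is NOT in the set. This is the mex.
mex = 1

1


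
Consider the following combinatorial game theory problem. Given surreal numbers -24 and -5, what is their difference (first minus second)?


x = -24, y = -5
x - y = -24 - -5 = -19

-19


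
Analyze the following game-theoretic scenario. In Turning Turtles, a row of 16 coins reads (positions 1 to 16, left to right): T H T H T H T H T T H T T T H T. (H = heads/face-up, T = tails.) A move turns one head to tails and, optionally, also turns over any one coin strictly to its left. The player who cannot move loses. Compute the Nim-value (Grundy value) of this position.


Coins: T H T H T H T H T T H T T T H T
Key fact: a single head at position k behaves exactly like a Nim heap of size k (turning it to T and optionally flipping a coin at j < k corresponds to moving the heap from k to j, or to 0), and heads combine as a disjunctive sum (two heads at the same place would cancel, matching j XOR j = 0). So the Nim-value is the XOR of the 1-indexed positions of the heads.
Face-up positions (1-indexed): [2, 4, 6, 8, 11, 15]
XOR 0 with 2: 0 XOR 2 = 2
XOR 2 with 4: 2 XOR 4 = 6
XOR 6 with 6: 6 XOR 6 = 0
XOR 0 with 8: 0 XOR 8 = 8
XOR 8 with 11: 8 XOR 11 = 3
XOR 3 with 15: 3 XOR 15 = 12
Nim-value = 12

12


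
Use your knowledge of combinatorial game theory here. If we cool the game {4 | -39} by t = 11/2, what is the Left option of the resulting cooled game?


Original game: {4 | -39} (a switch {a | b} with a > b).
Cooling by t (for t below the temperature (a - b)/2 = 43/2) taxes each move by t: {a | b} cooled by t is {a - t | b + t}.
Cooling amount: t = 11/2
Cooled Left option: 4 - 11/2 = -3/2
Cooled Right option: -39 + 11/2 = -67/2
Cooled game: {-3/2 | -67/2}
Left option = -3/2

-3/2


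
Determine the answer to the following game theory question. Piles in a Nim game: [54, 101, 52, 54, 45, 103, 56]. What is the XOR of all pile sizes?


We need the XOR (exclusive or) of all pile sizes.
After XOR-ing pile 1 (size 54): 0 XOR 54 = 54
After XOR-ing pile 2 (size 101): 54 XOR 101 = 83
After XOR-ing pile 3 (size 52): 83 XOR 52 = 103
After XOR-ing pile 4 (size 54): 103 XOR 54 = 81
After XOR-ing pile 5 (size 45): 81 XOR 45 = 124
After XOR-ing pile 6 (size 103): 124 XOR 103 = 27
After XOR-ing pile 7 (size 56): 27 XOR 56 = 35
The Nim-value of this position is 35.

35


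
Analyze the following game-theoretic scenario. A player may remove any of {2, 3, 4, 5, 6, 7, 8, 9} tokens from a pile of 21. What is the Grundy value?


The subtraction set is S = {2, 3, 4, 5, 6, 7, 8, 9}.
G(k) = mex{ G(k - s) : s in S, s <= k }. We compute iteratively: G(0) = 0.
G(1) = mex({}) = 0
G(2) = mex({0}) = 1
G(3) = mex({0}) = 1
G(4) = mex({0, 1}) = 2
G(5) = mex({0, 1}) = 2
G(6) = mex({0, 1, 2}) = 3
G(7) = mex({0, 1, 2}) = 3
G(8) = mex({0, 1, 2, 3}) = 4
G(9) = mex({0, 1, 2, 3}) = 4
G(10) = mex({0, 1, 2, 3, 4}) = 5
G(11) = mex({1, 2, 3, 4}) = 0
G(12) = mex({1, 2, 3, 4, 5}) = 0
G(13) = mex({0, 2, 3, 4, 5}) = 1
G(14) = mex({0, 2, 3, 4, 5}) = 1
G(15) = mex({0, 1, 3, 4, 5}) = 2
G(16) = mex({0, 1, 3, 4, 5}) = 2
G(17) = mex({0, 1, 2, 4, 5}) = 3
G(18) = mex({0, 1, 2, 4, 5}) = 3
G(19) = mex({0, 1, 2, 3, 5}) = 4
Observe that G(11)..G(19) = 0, 0, 1, 1, 2, 2, 3, 3, 4 repeats G(0)..G(8) = 0, 0, 1, 1, 2, 2, 3, 3, 4.
For k >= max(S) = 9, G(k) is determined by the previous 9 values G(k-9)..G(k-1); a window of 9 consecutive values has recurred shifted by 11, so by induction G(k + 11) = G(k) for all k >= 0: the sequence is periodic from the start with period 11.
One period: G(0..10) = 0, 0, 1, 1, 2, 2, 3, 3, 4, 4, 5.
21 mod 11 = 10, so G(21) = G(10) = 5.

5


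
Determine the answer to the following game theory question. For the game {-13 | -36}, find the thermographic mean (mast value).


Game = {-13 | -36}, a switch {a | b} with numbers a > b.
Its thermograph has left wall a - t and right wall b + t, which meet at t = (a - b)/2, where both equal (a + b)/2. So the mast (mean value) is at (a + b)/2.
Mean = (-13 + (-36))/2 = -49/2 = -49/2

-49/2


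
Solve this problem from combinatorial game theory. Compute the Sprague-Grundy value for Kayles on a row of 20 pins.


Kayles: a move removes 1 or 2 adjacent pins from a contiguous row.
Removing pins from a row of k leaves two independent rows (a, b) with a + b = k - 1 (one pin) or a + b = k - 2 (two pins); an end removal gives a = 0.
By Sprague-Grundy, G(k) = mex{ G(a) XOR G(b) } over all these splits. G(0) = 0.
G(1): splits (0,0):0^0=0 -> mex({0}) = 1
G(2): splits (0,1):0^1=1 (0,0):0^0=0 -> mex({0, 1}) = 2
G(3): splits (0,2):0^2=2 (1,1):1^1=0 (0,1):0^1=1 -> mex({0, 1, 2}) = 3
G(4): splits (0,3):0^3=3 (1,2):1^2=3 (0,2):0^2=2 (1,1):1^1=0 -> mex({0, 2, 3}) = 1
G(5): splits (0,4):0^1=1 (1,3):1^3=2 (2,2):2^2=0 (0,3):0^3=3 (1,2):1^2=3 -> mex({0, 1, 2, 3}) = 4
G(6) = mex({0, 1, 2, 4}) = 3
G(7) = mex({0, 1, 3, 4, 5}) = 2
G(8) = mex({0, 2, 3, 5, 6}) = 1
G(9) = mex({0, 1, 2, 3, 6, 7}) = 4
G(10) = mex({0, 1, 3, 4, 5, 7}) = 2
G(11) = mex({0, 1, 2, 3, 4, 5}) = 6
G(12) = mex({0, 1, 2, 3, 5, 6, 7}) = 4
G(13) = mex({0, 2, 3, 4, 6, 7}) = 1
G(14) = mex({0, 1, 4, 5, 6, 7}) = 2
G(15) = mex({0, 1, 2, 3, 4, 5, 6}) = 7
G(16) = mex({0, 2, 3, 5, 6, 7}) = 1
G(17) = mex({0, 1, 2, 3, 5, 6, 7}) = 4
G(18) = mex({0, 1, 2, 4, 5, 6}) = 3
G(19) = mex({0, 1, 3, 4, 5, 7}) = 2
G(20) = mex({0, 2, 3, 4, 5, 6, 7}) = 1
Therefore G(20) = 1.

1


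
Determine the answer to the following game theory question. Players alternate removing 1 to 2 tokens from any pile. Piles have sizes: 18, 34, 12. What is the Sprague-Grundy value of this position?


Subtraction set: {1, 2}
For this subtraction set, G(n) = n mod 3 (period = max + 1 = 3).
Pile 1 (size 18): G(18) = 18 mod 3 = 0
Pile 2 (size 34): G(34) = 34 mod 3 = 1
Pile 3 (size 12): G(12) = 12 mod 3 = 0
Total Grundy value = XOR of all: 0 XOR 1 XOR 0 = 1

1


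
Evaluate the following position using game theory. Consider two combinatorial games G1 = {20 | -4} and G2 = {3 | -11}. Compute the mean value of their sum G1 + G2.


G1 = {20 | -4}, G2 = {3 | -11}
Each is a switch {a | b} with numbers a > b; its mean value is (a + b)/2, and mean value is additive over game sums: m(G1 + G2) = m(G1) + m(G2).
Mean of G1 = (20 + (-4))/2 = 16/2 = 8
Mean of G2 = (3 + (-11))/2 = -8/2 = -4
Mean of G1 + G2 = 8 + -4 = 4

4


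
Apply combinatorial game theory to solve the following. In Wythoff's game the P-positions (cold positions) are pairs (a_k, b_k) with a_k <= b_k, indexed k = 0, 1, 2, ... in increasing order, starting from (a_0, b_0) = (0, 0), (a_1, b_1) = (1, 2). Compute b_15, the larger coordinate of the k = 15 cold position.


By Wythoff's theorem, a_k = floor(k * phi) and b_k = floor(k * phi^2) = a_k + k, where phi = (1 + sqrt(5))/2 is the golden ratio.
phi = (1 + sqrt(5))/2 = 1.618034
phi^2 = phi + 1 = 2.618034
k = 15
k * phi^2 = 15 * 2.618034 = 39.270510
b_15 = floor(k * phi^2) = 39 (check: a_15 + k = 24 + 15 = 39)

39


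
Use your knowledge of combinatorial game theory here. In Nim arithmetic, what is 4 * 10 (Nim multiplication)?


Nim multiplication is bilinear over XOR: (u XOR v) * w = (u*w) XOR (v*w).
So we split each operand into its bit components and XOR the pairwise Nim products.
4 = 4 (as XOR of powers of 2).
10 = 2 + 8 (as XOR of powers of 2).
Using the standard Nim-product table on single bits:
  2*2 = 3,   2*4 = 8,   2*8 = 12,
  4*4 = 6,   4*8 = 11,  8*8 = 13,
and  1*x = x (identity), k*l = l*k (commutative).
Pairwise Nim products:
  4 * 2 = 8
  4 * 8 = 11
XOR them: 8 XOR 11 = 3.
Result: 4 * 10 = 3 (in Nim).

3


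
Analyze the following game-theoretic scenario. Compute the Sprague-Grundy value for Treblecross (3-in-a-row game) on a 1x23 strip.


Treblecross: place X on empty cells; 3-in-a-row wins.
Playing within two cells of an existing X lets the opponent win at once, so sensible play treats the cells i-2..i+2 around each X as dead. The player left with no safe cell loses, so this is a normal-play take-away game on strips of safe cells.
Placing X at cell i (0-indexed) of a strip of k safe cells leaves independent strips of sizes max(0, i-2) and max(0, k-i-3). Hence G(k) = mex{ G(max(0,i-2)) XOR G(max(0,k-i-3)) : 0 <= i < k }, with G(0) = 0.
G(1): splits (0,0):0^0=0 -> mex({0}) = 1
G(2): splits (0,0):0^0=0 -> mex({0}) = 1
G(3): splits (0,0):0^0=0 -> mex({0}) = 1
G(4): splits (0,1):0^1=1 (0,0):0^0=0 -> mex({0, 1}) = 2
G(5): splits (0,2):0^1=1 (0,1):0^1=1 (0,0):0^0=0 -> mex({0, 1}) = 2
G(6) = mex({1}) = 0
G(7) = mex({0, 1, 2}) = 3
G(8) = mex({0, 1, 2}) = 3
G(9) = mex({0, 2}) = 1
G(10) = mex({0, 2, 3}) = 1
G(11) = mex({0, 3}) = 1
G(12) = mex({1, 3}) = 0
G(13) = mex({0, 1, 2, 3}) = 4
G(14) = mex({0, 1, 2}) = 3
G(15) = mex({0, 1, 2}) = 3
G(16) = mex({0, 1, 2, 4}) = 3
G(17) = mex({0, 1, 3, 4}) = 2
G(18) = mex({0, 1, 3, 4}) = 2
G(19) = mex({0, 1, 3, 5}) = 2
G(20) = mex({0, 1, 2, 3, 5}) = 4
G(21) = mex({0, 1, 2, 3, 5}) = 4
G(22) = mex({1, 2, 6}) = 0
G(23) = mex({0, 1, 2, 3, 4, 6}) = 5
Therefore G(23) = 5.

5


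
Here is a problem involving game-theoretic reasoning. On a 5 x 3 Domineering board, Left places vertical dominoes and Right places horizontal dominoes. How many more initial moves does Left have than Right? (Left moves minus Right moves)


Board is 5 x 3 (rows x cols).
Left (vertical) placements: (rows-1) * cols = 4 * 3 = 12
Right (horizontal) placements: rows * (cols-1) = 5 * 2 = 10
Advantage = Left - Right = 12 - 10 = 2

2


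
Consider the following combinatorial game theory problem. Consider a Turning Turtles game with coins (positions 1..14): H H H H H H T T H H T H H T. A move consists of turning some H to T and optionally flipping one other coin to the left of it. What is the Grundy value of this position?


Coins: H H H H H H T T H H T H H T
Key fact: a single head at position k behaves exactly like a Nim heap of size k (turning it to T and optionally flipping a coin at j < k corresponds to moving the heap from k to j, or to 0), and heads combine as a disjunctive sum (two heads at the same place would cancel, matching j XOR j = 0). So the Nim-value is the XOR of the 1-indexed positions of the heads.
Face-up positions (1-indexed): [1, 2, 3, 4, 5, 6, 9, 10, 12, 13]
XOR 0 with 1: 0 XOR 1 = 1
XOR 1 with 2: 1 XOR 2 = 3
XOR 3 with 3: 3 XOR 3 = 0
XOR 0 with 4: 0 XOR 4 = 4
XOR 4 with 5: 4 XOR 5 = 1
XOR 1 with 6: 1 XOR 6 = 7
XOR 7 with 9: 7 XOR 9 = 14
XOR 14 with 10: 14 XOR 10 = 4
XOR 4 with 12: 4 XOR 12 = 8
XOR 8 with 13: 8 XOR 13 = 5
Nim-value = 5

5


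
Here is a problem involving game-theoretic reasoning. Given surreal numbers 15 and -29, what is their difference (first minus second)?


x = 15, y = -29
x - y = 15 - -29 = 44

44


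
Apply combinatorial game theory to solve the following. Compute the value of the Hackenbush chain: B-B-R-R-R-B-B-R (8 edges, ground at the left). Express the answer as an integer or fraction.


Edges (from ground): B-B-R-R-R-B-B-R
By Berlekamp's sign-expansion rule, a Blue-Red Hackenbush stalk has the value of the surreal number whose sign sequence is the edge sequence with B -> + and R -> -.
Sign sequence: ++---++-
Trace the sign expansion in the surreal number tree, starting from 0:
Edge 1: B (sign +) -> bounds (0, +inf), value = 1
Edge 2: B (sign +) -> bounds (1, +inf), value = 2
Edge 3: R (sign -) -> bounds (1, 2), value = 3/2
Edge 4: R (sign -) -> bounds (1, 3/2), value = 5/4
Edge 5: R (sign -) -> bounds (1, 5/4), value = 9/8
Edge 6: B (sign +) -> bounds (9/8, 5/4), value = 19/16
Edge 7: B (sign +) -> bounds (19/16, 5/4), value = 39/32
Edge 8: R (sign -) -> bounds (19/16, 39/32), value = 77/64
Game value = 77/64

77/64


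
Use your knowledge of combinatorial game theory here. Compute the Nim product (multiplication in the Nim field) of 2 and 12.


Nim multiplication is bilinear over XOR: (u XOR v) * w = (u*w) XOR (v*w).
So we split each operand into its bit components and XOR the pairwise Nim products.
2 = 2 (as XOR of powers of 2).
12 = 4 + 8 (as XOR of powers of 2).
Using the standard Nim-product table on single bits:
  2*2 = 3,   2*4 = 8,   2*8 = 12,
  4*4 = 6,   4*8 = 11,  8*8 = 13,
and  1*x = x (identity), k*l = l*k (commutative).
Pairwise Nim products:
  2 * 4 = 8
  2 * 8 = 12
XOR them: 8 XOR 12 = 4.
Result: 2 * 12 = 4 (in Nim).

4


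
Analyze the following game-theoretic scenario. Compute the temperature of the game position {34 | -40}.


The game is {34 | -40}, a switch {a | b} with numbers a > b.
Cooling {a | b} by t gives {a - t | b + t}, which stops being hot when a - t = b + t, i.e. at t = (a - b)/2. So the temperature of a switch is (a - b)/2.
Temperature = (Left option - Right option) / 2
= (34 - (-40)) / 2
= 74 / 2
= 37

37


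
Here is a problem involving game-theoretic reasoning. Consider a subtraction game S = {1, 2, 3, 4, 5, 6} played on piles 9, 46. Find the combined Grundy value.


Subtraction set: {1, 2, 3, 4, 5, 6}
For this subtraction set, G(n) = n mod 7 (period = max + 1 = 7).
Pile 1 (size 9): G(9) = 9 mod 7 = 2
Pile 2 (size 46): G(46) = 46 mod 7 = 4
Total Grundy value = XOR of all: 2 XOR 4 = 6

6


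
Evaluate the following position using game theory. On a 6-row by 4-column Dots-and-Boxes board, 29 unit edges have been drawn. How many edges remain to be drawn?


Grid: 6 x 4 boxes, i.e. 7 rows and 5 columns of dots.
Horizontal edges: (rows + 1) * cols = 7 * 4 = 28
Vertical edges: rows * (cols + 1) = 6 * 5 = 30
Total edges: 28 + 30 = 58
Edges drawn: 29
Remaining: 58 - 29 = 29

29


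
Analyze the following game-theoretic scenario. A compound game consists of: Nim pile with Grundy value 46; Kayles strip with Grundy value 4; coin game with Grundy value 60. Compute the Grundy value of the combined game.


By the Sprague-Grundy theorem, the Grundy value of a sum of games is the XOR of individual Grundy values.
Nim pile: Grundy value = 46. Running XOR: 0 XOR 46 = 46
Kayles strip: Grundy value = 4. Running XOR: 46 XOR 4 = 42
coin game: Grundy value = 60. Running XOR: 42 XOR 60 = 22
The combined Grundy value is 22.

22


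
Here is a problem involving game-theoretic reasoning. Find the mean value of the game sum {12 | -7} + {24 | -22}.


G1 = {12 | -7}, G2 = {24 | -22}
Each is a switch {a | b} with numbers a > b; its mean value is (a + b)/2, and mean value is additive over game sums: m(G1 + G2) = m(G1) + m(G2).
Mean of G1 = (12 + (-7))/2 = 5/2 = 5/2
Mean of G2 = (24 + (-22))/2 = 2/2 = 1
Mean of G1 + G2 = 5/2 + 1 = 7/2

7/2
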